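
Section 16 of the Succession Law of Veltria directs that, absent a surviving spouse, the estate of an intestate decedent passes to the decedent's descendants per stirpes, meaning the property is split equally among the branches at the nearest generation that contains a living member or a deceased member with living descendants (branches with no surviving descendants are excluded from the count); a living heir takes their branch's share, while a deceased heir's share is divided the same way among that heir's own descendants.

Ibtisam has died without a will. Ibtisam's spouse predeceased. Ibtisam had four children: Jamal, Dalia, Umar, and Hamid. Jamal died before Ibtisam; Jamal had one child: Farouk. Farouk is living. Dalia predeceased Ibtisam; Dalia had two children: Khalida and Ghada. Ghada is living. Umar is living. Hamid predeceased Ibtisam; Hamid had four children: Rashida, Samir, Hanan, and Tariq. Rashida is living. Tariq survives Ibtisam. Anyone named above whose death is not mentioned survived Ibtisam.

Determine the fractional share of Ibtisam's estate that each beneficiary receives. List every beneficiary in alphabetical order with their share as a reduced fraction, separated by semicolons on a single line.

Farouk 1/4; Ghada 1/8; Hanan 1/16; Khalida 1/8; Rashida 1/16; Samir 1/16; Tariq 1/16; Umar 1/4

There is no surviving spouse, so the entire estate passes to Ibtisam's descendants per stirpes.
The estate is divided into 4 equal shares of 1/4 among Jamal, Dalia, Umar, Hamid.
Jamal predeceased; the 1/4 allotted to Jamal's branch passes to Jamal's issue by representation.
Farouk is the sole taker at this level and receives the full 1/4.
Dalia predeceased; the 1/4 allotted to Dalia's branch passes to Dalia's issue by representation.
The 1/4 is divided into 2 equal shares of 1/8 among Khalida, Ghada.
Khalida is living and takes 1/8.
Ghada is living and takes 1/8.
Umar is living and takes 1/4.
Hamid predeceased; the 1/4 allotted to Hamid's branch passes to Hamid's issue by representation.
The 1/4 is divided into 4 equal shares of 1/16 among Rashida, Samir, Hanan, Tariq.
Rashida is living and takes 1/16.
Samir is living and takes 1/16.
Hanan is living and takes 1/16.
Tariq is living and takes 1/16.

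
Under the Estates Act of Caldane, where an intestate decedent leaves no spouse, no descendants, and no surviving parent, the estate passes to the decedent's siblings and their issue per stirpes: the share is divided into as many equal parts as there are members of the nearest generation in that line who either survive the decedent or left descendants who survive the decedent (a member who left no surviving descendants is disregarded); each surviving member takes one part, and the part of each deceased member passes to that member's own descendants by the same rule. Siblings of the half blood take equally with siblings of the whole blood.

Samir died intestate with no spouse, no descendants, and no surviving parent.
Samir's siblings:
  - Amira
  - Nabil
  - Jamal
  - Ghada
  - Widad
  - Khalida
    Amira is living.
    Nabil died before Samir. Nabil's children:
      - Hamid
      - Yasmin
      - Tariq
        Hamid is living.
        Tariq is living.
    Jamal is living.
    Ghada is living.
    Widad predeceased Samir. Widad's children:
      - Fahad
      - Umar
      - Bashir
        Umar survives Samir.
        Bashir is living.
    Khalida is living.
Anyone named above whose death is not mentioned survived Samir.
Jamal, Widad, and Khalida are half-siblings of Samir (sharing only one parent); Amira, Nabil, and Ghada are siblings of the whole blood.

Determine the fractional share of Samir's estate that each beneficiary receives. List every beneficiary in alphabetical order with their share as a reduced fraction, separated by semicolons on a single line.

Amira 1/6; Bashir 1/18; Fahad 1/18; Ghada 1/6; Hamid 1/18; Jamal 1/6; Khalida 1/6; Tariq 1/18; Umar 1/18; Yasmin 1/18

No spouse, descendants, or parent survives, so the estate passes to Samir's siblings per stirpes.
Half-blood and whole-blood siblings take equally under the stated rule.
The estate is divided into 6 equal shares of 1/6 among Amira, Nabil, Jamal, Ghada, Widad, Khalida.
Amira is living and takes 1/6.
Nabil predeceased; the 1/6 allotted to Nabil's branch passes to Nabil's issue by representation.
The 1/6 is divided into 3 equal shares of 1/18 among Hamid, Yasmin, Tariq.
Hamid is living and takes 1/18.
Yasmin is living and takes 1/18.
Tariq is living and takes 1/18.
Jamal is living and takes 1/6.
Ghada is living and takes 1/6.
Widad predeceased; the 1/6 allotted to Widad's branch passes to Widad's issue by representation.
The 1/6 is divided into 3 equal shares of 1/18 among Fahad, Umar, Bashir.
Fahad is living and takes 1/18.
Umar is living and takes 1/18.
Bashir is living and takes 1/18.
Khalida is living and takes 1/6.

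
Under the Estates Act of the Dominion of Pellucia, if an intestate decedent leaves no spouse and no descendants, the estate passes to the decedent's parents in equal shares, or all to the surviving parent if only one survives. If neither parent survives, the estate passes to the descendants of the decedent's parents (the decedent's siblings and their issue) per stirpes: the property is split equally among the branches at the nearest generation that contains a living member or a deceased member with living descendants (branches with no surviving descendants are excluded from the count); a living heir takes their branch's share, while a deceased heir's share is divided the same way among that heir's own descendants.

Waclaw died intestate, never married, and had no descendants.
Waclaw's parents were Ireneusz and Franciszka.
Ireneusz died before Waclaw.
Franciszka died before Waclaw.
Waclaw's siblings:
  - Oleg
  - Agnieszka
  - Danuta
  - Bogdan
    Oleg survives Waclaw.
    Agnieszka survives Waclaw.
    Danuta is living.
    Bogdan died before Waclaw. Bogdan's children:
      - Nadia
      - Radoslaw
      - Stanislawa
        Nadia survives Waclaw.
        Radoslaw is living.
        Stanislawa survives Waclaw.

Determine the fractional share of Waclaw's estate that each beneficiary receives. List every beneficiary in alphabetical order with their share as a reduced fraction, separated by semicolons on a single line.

Agnieszka 1/4; Danuta 1/4; Nadia 1/12; Oleg 1/4; Radoslaw 1/12; Stanislawa 1/12

Neither parent survives and there are no descendants, so the estate passes to Waclaw's siblings and their issue per stirpes.
The estate is divided into 4 equal shares of 1/4 among Oleg, Agnieszka, Danuta, Bogdan.
Oleg is living and takes 1/4.
Agnieszka is living and takes 1/4.
Danuta is living and takes 1/4.
Bogdan predeceased; the 1/4 allotted to Bogdan's branch passes to Bogdan's issue by representation.
The 1/4 is divided into 3 equal shares of 1/12 among Nadia, Radoslaw, Stanislawa.
Nadia is living and takes 1/12.
Radoslaw is living and takes 1/12.
Stanislawa is living and takes 1/12.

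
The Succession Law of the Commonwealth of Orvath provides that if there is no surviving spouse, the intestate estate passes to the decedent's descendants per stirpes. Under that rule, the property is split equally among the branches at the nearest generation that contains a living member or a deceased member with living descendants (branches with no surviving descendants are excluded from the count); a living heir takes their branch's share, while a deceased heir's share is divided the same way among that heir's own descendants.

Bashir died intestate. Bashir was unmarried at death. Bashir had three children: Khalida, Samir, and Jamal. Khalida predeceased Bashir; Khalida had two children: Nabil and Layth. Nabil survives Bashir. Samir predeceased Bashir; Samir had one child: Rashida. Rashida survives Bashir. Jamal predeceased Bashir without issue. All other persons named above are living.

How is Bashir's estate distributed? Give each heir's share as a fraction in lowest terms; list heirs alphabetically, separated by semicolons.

There is no surviving spouse, so the entire estate passes to Bashir's descendants per stirpes.
Jamal left no surviving issue, so that branch lapses and is disregarded.
The estate is divided into 2 equal shares of 1/2 among Khalida, Samir.
Khalida predeceased; the 1/2 allotted to Khalida's branch passes to Khalida's issue by representation.
The 1/2 is divided into 2 equal shares of 1/4 among Nabil, Layth.
Nabil is living and takes 1/4.
Layth is living and takes 1/4.
Samir predeceased; the 1/2 allotted to Samir's branch passes to Samir's issue by representation.
Rashida is the sole taker at this level and receives the full 1/2.

Layth 1/4; Nabil 1/4; Rashida 1/2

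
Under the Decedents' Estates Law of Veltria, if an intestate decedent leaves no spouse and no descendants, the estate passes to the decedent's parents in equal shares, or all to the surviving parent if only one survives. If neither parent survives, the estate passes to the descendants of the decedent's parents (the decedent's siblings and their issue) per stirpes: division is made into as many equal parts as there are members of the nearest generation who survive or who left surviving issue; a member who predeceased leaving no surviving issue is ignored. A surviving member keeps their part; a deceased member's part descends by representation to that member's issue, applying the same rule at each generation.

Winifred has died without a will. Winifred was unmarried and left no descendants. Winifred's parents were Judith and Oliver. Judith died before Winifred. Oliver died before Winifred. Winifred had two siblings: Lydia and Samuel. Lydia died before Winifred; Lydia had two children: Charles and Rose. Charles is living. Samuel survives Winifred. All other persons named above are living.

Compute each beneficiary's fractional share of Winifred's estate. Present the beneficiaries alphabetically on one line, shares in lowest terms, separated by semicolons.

Neither parent survives and there are no descendants, so the estate passes to Winifred's siblings and their issue per stirpes.
The estate is divided into 2 equal shares of 1/2 among Lydia, Samuel.
Lydia predeceased; the 1/2 allotted to Lydia's branch passes to Lydia's issue by representation.
The 1/2 is divided into 2 equal shares of 1/4 among Charles, Rose.
Charles is living and takes 1/4.
Rose is living and takes 1/4.
Samuel is living and takes 1/2.

Charles 1/4; Rose 1/4; Samuel 1/2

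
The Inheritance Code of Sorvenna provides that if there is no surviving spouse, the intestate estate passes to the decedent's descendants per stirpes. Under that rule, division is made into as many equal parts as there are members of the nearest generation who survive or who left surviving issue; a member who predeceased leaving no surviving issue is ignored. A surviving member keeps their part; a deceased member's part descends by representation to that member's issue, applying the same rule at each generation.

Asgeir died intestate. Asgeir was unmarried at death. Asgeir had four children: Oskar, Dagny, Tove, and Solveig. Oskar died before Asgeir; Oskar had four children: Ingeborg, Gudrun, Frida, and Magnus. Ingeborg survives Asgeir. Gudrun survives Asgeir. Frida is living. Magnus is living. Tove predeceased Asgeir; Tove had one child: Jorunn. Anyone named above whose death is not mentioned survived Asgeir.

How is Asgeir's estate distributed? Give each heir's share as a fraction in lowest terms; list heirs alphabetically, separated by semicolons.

Dagny 1/4; Frida 1/16; Gudrun 1/16; Ingeborg 1/16; Jorunn 1/4; Magnus 1/16; Solveig 1/4

There is no surviving spouse, so the entire estate passes to Asgeir's descendants per stirpes.
The estate is divided into 4 equal shares of 1/4 among Oskar, Dagny, Tove, Solveig.
Oskar predeceased; the 1/4 allotted to Oskar's branch passes to Oskar's issue by representation.
The 1/4 is divided into 4 equal shares of 1/16 among Ingeborg, Gudrun, Frida, Magnus.
Ingeborg is living and takes 1/16.
Gudrun is living and takes 1/16.
Frida is living and takes 1/16.
Magnus is living and takes 1/16.
Dagny is living and takes 1/4.
Tove predeceased; the 1/4 allotted to Tove's branch passes to Tove's issue by representation.
Jorunn is the sole taker at this level and receives the full 1/4.
Solveig is living and takes 1/4.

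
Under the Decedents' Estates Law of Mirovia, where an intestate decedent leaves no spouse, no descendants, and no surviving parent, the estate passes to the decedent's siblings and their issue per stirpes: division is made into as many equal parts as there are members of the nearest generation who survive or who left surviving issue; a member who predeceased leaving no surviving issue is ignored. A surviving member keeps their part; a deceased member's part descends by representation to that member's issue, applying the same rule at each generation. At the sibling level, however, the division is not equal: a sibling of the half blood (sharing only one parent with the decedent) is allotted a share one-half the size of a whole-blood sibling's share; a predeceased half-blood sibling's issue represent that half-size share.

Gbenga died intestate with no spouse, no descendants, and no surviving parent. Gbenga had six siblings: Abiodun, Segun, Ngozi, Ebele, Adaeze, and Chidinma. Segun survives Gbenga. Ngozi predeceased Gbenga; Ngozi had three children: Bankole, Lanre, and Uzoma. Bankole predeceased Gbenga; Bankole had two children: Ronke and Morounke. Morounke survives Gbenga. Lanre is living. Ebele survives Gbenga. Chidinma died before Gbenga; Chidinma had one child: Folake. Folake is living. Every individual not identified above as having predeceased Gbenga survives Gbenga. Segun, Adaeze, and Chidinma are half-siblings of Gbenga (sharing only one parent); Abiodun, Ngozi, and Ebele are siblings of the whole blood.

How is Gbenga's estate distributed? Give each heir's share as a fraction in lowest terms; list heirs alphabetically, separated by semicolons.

No spouse, descendants, or parent survives, so the estate passes to Gbenga's siblings per stirpes.
Half-blood siblings count for one-half the weight of whole-blood siblings at the initial division.
Dividing 1 in proportion to weights (total weight 9/2): Abiodun (weight 1) → 2/9; Segun (weight 1/2) → 1/9; Ngozi (weight 1) → 2/9; Ebele (weight 1) → 2/9; Adaeze (weight 1/2) → 1/9; Chidinma (weight 1/2) → 1/9.
Abiodun is living and takes 2/9.
Segun is living and takes 1/9.
Ngozi predeceased; the 2/9 allotted to Ngozi's branch passes to Ngozi's issue by representation.
The 2/9 is divided into 3 equal shares of 2/27 among Bankole, Lanre, Uzoma.
Bankole predeceased; the 2/27 allotted to Bankole's branch passes to Bankole's issue by representation.
The 2/27 is divided into 2 equal shares of 1/27 among Ronke, Morounke.
Ronke is living and takes 1/27.
Morounke is living and takes 1/27.
Lanre is living and takes 2/27.
Uzoma is living and takes 2/27.
Ebele is living and takes 2/9.
Adaeze is living and takes 1/9.
Chidinma predeceased; the 1/9 allotted to Chidinma's branch passes to Chidinma's issue by representation.
Folake is the sole taker at this level and receives the full 1/9.

Abiodun 2/9; Adaeze 1/9; Ebele 2/9; Folake 1/9; Lanre 2/27; Morounke 1/27; Ronke 1/27; Segun 1/9; Uzoma 2/27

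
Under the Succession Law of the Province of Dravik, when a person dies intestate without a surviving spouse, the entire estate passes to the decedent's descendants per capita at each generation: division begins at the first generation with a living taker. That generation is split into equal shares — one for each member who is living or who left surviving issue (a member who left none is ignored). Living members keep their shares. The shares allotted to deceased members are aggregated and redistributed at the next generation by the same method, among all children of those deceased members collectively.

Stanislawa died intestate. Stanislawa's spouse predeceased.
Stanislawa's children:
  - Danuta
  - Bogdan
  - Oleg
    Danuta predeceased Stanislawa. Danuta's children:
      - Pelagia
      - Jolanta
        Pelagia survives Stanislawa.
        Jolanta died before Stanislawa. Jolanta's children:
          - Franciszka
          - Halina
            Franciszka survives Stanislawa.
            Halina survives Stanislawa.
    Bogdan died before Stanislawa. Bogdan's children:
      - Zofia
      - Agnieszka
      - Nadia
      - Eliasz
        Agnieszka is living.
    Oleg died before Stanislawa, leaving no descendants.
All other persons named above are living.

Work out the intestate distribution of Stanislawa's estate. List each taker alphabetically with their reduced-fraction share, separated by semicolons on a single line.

Agnieszka 1/6; Eliasz 1/6; Franciszka 1/12; Halina 1/12; Nadia 1/6; Pelagia 1/6; Zofia 1/6

There is no surviving spouse, so the entire estate passes to Stanislawa's descendants per capita at each generation.
No one at generation 1 (Danuta, Bogdan) is living; moving to the next generation.
At generation 2 (Pelagia, Jolanta, Zofia, Agnieszka, Nadia, Eliasz) there are 6 shares of (1)/6 = 1/6 each.
Living: Pelagia, Zofia, Agnieszka, Nadia, and Eliasz — each takes 1/6.
Deceased: Jolanta. That 1/6 share is carried to generation 3.
At generation 3 (Franciszka, Halina) there are 2 shares of (1/6)/2 = 1/12 each.
Living: Franciszka and Halina — each takes 1/12.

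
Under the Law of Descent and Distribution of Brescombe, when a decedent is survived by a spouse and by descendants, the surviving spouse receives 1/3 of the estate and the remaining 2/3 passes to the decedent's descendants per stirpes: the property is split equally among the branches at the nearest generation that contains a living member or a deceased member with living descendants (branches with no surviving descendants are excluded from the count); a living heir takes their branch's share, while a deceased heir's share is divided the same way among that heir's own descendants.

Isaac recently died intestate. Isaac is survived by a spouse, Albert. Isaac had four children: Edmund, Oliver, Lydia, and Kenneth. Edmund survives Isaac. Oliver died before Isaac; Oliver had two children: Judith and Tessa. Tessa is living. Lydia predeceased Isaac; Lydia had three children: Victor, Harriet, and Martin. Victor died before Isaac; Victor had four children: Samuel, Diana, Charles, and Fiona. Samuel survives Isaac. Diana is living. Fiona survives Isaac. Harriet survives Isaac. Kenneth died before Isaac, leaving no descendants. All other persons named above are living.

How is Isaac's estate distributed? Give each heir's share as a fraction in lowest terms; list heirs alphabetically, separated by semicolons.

Albert, as surviving spouse, takes 1/3.
The remaining 2/3 passes to Isaac's descendants per stirpes.
Kenneth left no surviving issue, so that branch lapses and is disregarded.
The 2/3 is divided into 3 equal shares of 2/9 among Edmund, Oliver, Lydia.
Edmund is living and takes 2/9.
Oliver predeceased; the 2/9 allotted to Oliver's branch passes to Oliver's issue by representation.
The 2/9 is divided into 2 equal shares of 1/9 among Judith, Tessa.
Judith is living and takes 1/9.
Tessa is living and takes 1/9.
Lydia predeceased; the 2/9 allotted to Lydia's branch passes to Lydia's issue by representation.
The 2/9 is divided into 3 equal shares of 2/27 among Victor, Harriet, Martin.
Victor predeceased; the 2/27 allotted to Victor's branch passes to Victor's issue by representation.
The 2/27 is divided into 4 equal shares of 1/54 among Samuel, Diana, Charles, Fiona.
Samuel is living and takes 1/54.
Diana is living and takes 1/54.
Charles is living and takes 1/54.
Fiona is living and takes 1/54.
Harriet is living and takes 2/27.
Martin is living and takes 2/27.

Albert 1/3; Charles 1/54; Diana 1/54; Edmund 2/9; Fiona 1/54; Harriet 2/27; Judith 1/9; Martin 2/27; Samuel 1/54; Tessa 1/9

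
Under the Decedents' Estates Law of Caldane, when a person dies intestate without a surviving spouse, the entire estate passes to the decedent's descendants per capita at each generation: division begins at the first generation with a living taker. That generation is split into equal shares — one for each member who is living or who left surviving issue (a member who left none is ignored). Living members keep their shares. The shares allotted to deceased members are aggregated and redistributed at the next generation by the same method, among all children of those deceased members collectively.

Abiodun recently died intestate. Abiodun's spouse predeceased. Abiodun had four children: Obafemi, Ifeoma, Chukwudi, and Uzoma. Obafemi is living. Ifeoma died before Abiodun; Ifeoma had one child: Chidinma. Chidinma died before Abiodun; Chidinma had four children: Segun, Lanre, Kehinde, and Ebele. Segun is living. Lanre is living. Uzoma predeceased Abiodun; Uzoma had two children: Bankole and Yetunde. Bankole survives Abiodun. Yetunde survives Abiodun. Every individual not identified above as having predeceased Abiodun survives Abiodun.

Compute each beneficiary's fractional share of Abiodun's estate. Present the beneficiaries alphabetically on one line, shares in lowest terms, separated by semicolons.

Bankole 1/6; Chukwudi 1/4; Ebele 1/24; Kehinde 1/24; Lanre 1/24; Obafemi 1/4; Segun 1/24; Yetunde 1/6

There is no surviving spouse, so the entire estate passes to Abiodun's descendants per capita at each generation.
At generation 1 (Obafemi, Ifeoma, Chukwudi, Uzoma) there are 4 shares of (1)/4 = 1/4 each.
Living: Obafemi and Chukwudi — each takes 1/4.
Deceased: Ifeoma and Uzoma. Their combined 1/2 is pooled and carried to generation 2.
At generation 2 (Chidinma, Bankole, Yetunde) there are 3 shares of (1/2)/3 = 1/6 each.
Living: Bankole and Yetunde — each takes 1/6.
Deceased: Chidinma. That 1/6 share is carried to generation 3.
At generation 3 (Segun, Lanre, Kehinde, Ebele) there are 4 shares of (1/6)/4 = 1/24 each.
Living: Segun, Lanre, Kehinde, and Ebele — each takes 1/24.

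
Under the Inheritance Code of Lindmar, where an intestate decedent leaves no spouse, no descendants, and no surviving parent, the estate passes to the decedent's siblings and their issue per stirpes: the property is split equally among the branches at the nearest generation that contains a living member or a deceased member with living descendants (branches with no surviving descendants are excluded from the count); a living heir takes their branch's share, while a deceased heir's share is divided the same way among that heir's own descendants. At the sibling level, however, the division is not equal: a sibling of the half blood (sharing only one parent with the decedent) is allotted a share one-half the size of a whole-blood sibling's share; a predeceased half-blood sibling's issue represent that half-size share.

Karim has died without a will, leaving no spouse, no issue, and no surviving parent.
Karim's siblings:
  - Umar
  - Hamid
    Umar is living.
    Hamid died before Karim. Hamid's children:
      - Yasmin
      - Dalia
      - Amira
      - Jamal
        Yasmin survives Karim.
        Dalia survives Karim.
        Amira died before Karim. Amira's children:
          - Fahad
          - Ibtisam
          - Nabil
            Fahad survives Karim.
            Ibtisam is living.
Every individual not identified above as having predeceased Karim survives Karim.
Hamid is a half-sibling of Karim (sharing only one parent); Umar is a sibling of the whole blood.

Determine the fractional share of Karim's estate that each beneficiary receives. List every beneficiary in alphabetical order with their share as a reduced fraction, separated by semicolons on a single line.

Dalia 1/12; Fahad 1/36; Ibtisam 1/36; Jamal 1/12; Nabil 1/36; Umar 2/3; Yasmin 1/12

No spouse, descendants, or parent survives, so the estate passes to Karim's siblings per stirpes.
Half-blood siblings count for one-half the weight of whole-blood siblings at the initial division.
Dividing 1 in proportion to weights (total weight 3/2): Umar (weight 1) → 2/3; Hamid (weight 1/2) → 1/3.
Umar is living and takes 2/3.
Hamid predeceased; the 1/3 allotted to Hamid's branch passes to Hamid's issue by representation.
The 1/3 is divided into 4 equal shares of 1/12 among Yasmin, Dalia, Amira, Jamal.
Yasmin is living and takes 1/12.
Dalia is living and takes 1/12.
Amira predeceased; the 1/12 allotted to Amira's branch passes to Amira's issue by representation.
The 1/12 is divided into 3 equal shares of 1/36 among Fahad, Ibtisam, Nabil.
Fahad is living and takes 1/36.
Ibtisam is living and takes 1/36.
Nabil is living and takes 1/36.
Jamal is living and takes 1/12.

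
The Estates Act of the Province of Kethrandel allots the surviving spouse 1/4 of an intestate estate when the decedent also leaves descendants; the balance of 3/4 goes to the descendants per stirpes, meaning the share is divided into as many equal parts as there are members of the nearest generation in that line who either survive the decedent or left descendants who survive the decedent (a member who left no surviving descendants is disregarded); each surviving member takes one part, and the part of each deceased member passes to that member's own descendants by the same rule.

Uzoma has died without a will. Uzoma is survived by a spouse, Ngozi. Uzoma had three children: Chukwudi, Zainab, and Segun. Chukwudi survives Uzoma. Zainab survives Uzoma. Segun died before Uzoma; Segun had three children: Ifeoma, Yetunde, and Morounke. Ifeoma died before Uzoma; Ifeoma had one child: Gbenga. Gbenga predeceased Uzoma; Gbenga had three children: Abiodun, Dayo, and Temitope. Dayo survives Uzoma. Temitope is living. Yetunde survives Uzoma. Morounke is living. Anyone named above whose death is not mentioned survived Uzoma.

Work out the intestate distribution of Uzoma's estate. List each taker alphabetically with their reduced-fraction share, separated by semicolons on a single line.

Abiodun 1/36; Chukwudi 1/4; Dayo 1/36; Morounke 1/12; Ngozi 1/4; Temitope 1/36; Yetunde 1/12; Zainab 1/4

Ngozi, as surviving spouse, takes 1/4.
The remaining 3/4 passes to Uzoma's descendants per stirpes.
The 3/4 is divided into 3 equal shares of 1/4 among Chukwudi, Zainab, Segun.
Chukwudi is living and takes 1/4.
Zainab is living and takes 1/4.
Segun predeceased; the 1/4 allotted to Segun's branch passes to Segun's issue by representation.
The 1/4 is divided into 3 equal shares of 1/12 among Ifeoma, Yetunde, Morounke.
Ifeoma predeceased; the 1/12 allotted to Ifeoma's branch passes to Ifeoma's issue by representation.
Gbenga's line is the sole branch at this level, so the full 1/12 passes to Gbenga's issue by representation.
The 1/12 is divided into 3 equal shares of 1/36 among Abiodun, Dayo, Temitope.
Abiodun is living and takes 1/36.
Dayo is living and takes 1/36.
Temitope is living and takes 1/36.
Yetunde is living and takes 1/12.
Morounke is living and takes 1/12.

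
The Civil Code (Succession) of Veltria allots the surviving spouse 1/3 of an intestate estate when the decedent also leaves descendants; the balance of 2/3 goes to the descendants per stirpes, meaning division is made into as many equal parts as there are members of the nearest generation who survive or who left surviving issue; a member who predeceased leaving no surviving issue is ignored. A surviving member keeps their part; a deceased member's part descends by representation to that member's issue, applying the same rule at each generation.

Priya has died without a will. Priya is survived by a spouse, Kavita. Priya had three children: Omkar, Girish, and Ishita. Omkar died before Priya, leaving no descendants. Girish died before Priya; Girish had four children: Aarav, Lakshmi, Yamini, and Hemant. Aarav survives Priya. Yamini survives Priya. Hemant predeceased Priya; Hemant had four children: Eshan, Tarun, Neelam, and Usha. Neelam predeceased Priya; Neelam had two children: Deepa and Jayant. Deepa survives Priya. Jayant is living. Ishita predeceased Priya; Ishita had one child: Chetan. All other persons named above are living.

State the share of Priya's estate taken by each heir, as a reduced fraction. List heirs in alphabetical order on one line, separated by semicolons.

Kavita, as surviving spouse, takes 1/3.
The remaining 2/3 passes to Priya's descendants per stirpes.
Omkar left no surviving issue, so that branch lapses and is disregarded.
The 2/3 is divided into 2 equal shares of 1/3 among Girish, Ishita.
Girish predeceased; the 1/3 allotted to Girish's branch passes to Girish's issue by representation.
The 1/3 is divided into 4 equal shares of 1/12 among Aarav, Lakshmi, Yamini, Hemant.
Aarav is living and takes 1/12.
Lakshmi is living and takes 1/12.
Yamini is living and takes 1/12.
Hemant predeceased; the 1/12 allotted to Hemant's branch passes to Hemant's issue by representation.
The 1/12 is divided into 4 equal shares of 1/48 among Eshan, Tarun, Neelam, Usha.
Eshan is living and takes 1/48.
Tarun is living and takes 1/48.
Neelam predeceased; the 1/48 allotted to Neelam's branch passes to Neelam's issue by representation.
The 1/48 is divided into 2 equal shares of 1/96 among Deepa, Jayant.
Deepa is living and takes 1/96.
Jayant is living and takes 1/96.
Usha is living and takes 1/48.
Ishita predeceased; the 1/3 allotted to Ishita's branch passes to Ishita's issue by representation.
Chetan is the sole taker at this level and receives the full 1/3.

Aarav 1/12; Chetan 1/3; Deepa 1/96; Eshan 1/48; Jayant 1/96; Kavita 1/3; Lakshmi 1/12; Tarun 1/48; Usha 1/48; Yamini 1/12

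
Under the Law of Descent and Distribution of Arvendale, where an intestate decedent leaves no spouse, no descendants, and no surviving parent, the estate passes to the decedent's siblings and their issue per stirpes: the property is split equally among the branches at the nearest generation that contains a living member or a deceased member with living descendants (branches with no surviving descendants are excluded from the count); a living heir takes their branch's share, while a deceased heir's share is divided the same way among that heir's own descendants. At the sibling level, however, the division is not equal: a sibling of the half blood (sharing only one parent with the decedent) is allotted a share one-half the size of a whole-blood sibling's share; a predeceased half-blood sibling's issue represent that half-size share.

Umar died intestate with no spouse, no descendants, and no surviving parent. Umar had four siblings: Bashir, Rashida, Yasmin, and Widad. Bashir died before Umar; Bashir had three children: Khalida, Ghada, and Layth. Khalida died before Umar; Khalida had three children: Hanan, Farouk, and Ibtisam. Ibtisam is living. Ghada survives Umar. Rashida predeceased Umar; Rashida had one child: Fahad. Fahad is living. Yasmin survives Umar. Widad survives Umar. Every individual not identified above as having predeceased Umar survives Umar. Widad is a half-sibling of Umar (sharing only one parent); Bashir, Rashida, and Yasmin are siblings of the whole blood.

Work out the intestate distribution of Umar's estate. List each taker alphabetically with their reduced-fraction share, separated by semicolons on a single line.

Fahad 2/7; Farouk 2/63; Ghada 2/21; Hanan 2/63; Ibtisam 2/63; Layth 2/21; Widad 1/7; Yasmin 2/7

No spouse, descendants, or parent survives, so the estate passes to Umar's siblings per stirpes.
Half-blood siblings count for one-half the weight of whole-blood siblings at the initial division.
Dividing 1 in proportion to weights (total weight 7/2): Bashir (weight 1) → 2/7; Rashida (weight 1) → 2/7; Yasmin (weight 1) → 2/7; Widad (weight 1/2) → 1/7.
Bashir predeceased; the 2/7 allotted to Bashir's branch passes to Bashir's issue by representation.
The 2/7 is divided into 3 equal shares of 2/21 among Khalida, Ghada, Layth.
Khalida predeceased; the 2/21 allotted to Khalida's branch passes to Khalida's issue by representation.
The 2/21 is divided into 3 equal shares of 2/63 among Hanan, Farouk, Ibtisam.
Hanan is living and takes 2/63.
Farouk is living and takes 2/63.
Ibtisam is living and takes 2/63.
Ghada is living and takes 2/21.
Layth is living and takes 2/21.
Rashida predeceased; the 2/7 allotted to Rashida's branch passes to Rashida's issue by representation.
Fahad is the sole taker at this level and receives the full 2/7.
Yasmin is living and takes 2/7.
Widad is living and takes 1/7.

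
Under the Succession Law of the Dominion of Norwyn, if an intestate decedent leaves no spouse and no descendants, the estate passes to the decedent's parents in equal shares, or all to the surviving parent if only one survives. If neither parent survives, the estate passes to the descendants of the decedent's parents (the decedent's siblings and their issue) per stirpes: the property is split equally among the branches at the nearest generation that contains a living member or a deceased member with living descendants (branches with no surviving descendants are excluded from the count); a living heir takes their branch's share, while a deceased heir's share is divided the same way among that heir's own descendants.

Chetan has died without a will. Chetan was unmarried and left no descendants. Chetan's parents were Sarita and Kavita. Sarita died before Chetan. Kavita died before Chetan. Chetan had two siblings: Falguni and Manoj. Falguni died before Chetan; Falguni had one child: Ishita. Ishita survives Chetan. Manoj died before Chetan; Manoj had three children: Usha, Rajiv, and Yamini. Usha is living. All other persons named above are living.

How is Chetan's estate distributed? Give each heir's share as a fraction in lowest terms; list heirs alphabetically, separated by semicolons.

Ishita 1/2; Rajiv 1/6; Usha 1/6; Yamini 1/6

Neither parent survives and there are no descendants, so the estate passes to Chetan's siblings and their issue per stirpes.
The estate is divided into 2 equal shares of 1/2 among Falguni, Manoj.
Falguni predeceased; the 1/2 allotted to Falguni's branch passes to Falguni's issue by representation.
Ishita is the sole taker at this level and receives the full 1/2.
Manoj predeceased; the 1/2 allotted to Manoj's branch passes to Manoj's issue by representation.
The 1/2 is divided into 3 equal shares of 1/6 among Usha, Rajiv, Yamini.
Usha is living and takes 1/6.
Rajiv is living and takes 1/6.
Yamini is living and takes 1/6.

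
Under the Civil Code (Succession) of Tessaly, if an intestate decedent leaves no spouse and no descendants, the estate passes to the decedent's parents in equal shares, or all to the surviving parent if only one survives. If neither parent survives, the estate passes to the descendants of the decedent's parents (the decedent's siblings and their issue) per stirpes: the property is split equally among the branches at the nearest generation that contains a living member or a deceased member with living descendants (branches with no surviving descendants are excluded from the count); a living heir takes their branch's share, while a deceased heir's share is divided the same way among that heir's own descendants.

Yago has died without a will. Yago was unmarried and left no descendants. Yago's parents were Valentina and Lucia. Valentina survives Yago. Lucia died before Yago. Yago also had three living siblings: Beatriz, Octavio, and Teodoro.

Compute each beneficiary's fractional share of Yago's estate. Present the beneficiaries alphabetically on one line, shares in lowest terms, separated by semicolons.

Valentina 1

Only one parent, Valentina, survives, so Valentina takes the entire estate. The siblings take nothing because a surviving parent has priority.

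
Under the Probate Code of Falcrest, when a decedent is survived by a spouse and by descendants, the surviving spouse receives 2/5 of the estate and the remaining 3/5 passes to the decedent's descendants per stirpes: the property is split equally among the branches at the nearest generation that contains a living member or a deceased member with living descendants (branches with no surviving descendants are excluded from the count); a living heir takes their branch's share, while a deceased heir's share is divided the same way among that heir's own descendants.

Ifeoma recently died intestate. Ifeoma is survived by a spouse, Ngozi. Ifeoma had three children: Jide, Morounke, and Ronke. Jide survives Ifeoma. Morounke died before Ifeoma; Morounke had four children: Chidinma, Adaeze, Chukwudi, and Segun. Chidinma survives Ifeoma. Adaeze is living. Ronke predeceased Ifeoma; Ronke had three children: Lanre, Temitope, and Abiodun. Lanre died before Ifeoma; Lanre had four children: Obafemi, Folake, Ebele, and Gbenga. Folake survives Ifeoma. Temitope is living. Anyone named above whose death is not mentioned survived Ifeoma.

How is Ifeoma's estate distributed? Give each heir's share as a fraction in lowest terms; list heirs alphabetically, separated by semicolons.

Ngozi, as surviving spouse, takes 2/5.
The remaining 3/5 passes to Ifeoma's descendants per stirpes.
The 3/5 is divided into 3 equal shares of 1/5 among Jide, Morounke, Ronke.
Jide is living and takes 1/5.
Morounke predeceased; the 1/5 allotted to Morounke's branch passes to Morounke's issue by representation.
The 1/5 is divided into 4 equal shares of 1/20 among Chidinma, Adaeze, Chukwudi, Segun.
Chidinma is living and takes 1/20.
Adaeze is living and takes 1/20.
Chukwudi is living and takes 1/20.
Segun is living and takes 1/20.
Ronke predeceased; the 1/5 allotted to Ronke's branch passes to Ronke's issue by representation.
The 1/5 is divided into 3 equal shares of 1/15 among Lanre, Temitope, Abiodun.
Lanre predeceased; the 1/15 allotted to Lanre's branch passes to Lanre's issue by representation.
The 1/15 is divided into 4 equal shares of 1/60 among Obafemi, Folake, Ebele, Gbenga.
Obafemi is living and takes 1/60.
Folake is living and takes 1/60.
Ebele is living and takes 1/60.
Gbenga is living and takes 1/60.
Temitope is living and takes 1/15.
Abiodun is living and takes 1/15.

Abiodun 1/15; Adaeze 1/20; Chidinma 1/20; Chukwudi 1/20; Ebele 1/60; Folake 1/60; Gbenga 1/60; Jide 1/5; Ngozi 2/5; Obafemi 1/60; Segun 1/20; Temitope 1/15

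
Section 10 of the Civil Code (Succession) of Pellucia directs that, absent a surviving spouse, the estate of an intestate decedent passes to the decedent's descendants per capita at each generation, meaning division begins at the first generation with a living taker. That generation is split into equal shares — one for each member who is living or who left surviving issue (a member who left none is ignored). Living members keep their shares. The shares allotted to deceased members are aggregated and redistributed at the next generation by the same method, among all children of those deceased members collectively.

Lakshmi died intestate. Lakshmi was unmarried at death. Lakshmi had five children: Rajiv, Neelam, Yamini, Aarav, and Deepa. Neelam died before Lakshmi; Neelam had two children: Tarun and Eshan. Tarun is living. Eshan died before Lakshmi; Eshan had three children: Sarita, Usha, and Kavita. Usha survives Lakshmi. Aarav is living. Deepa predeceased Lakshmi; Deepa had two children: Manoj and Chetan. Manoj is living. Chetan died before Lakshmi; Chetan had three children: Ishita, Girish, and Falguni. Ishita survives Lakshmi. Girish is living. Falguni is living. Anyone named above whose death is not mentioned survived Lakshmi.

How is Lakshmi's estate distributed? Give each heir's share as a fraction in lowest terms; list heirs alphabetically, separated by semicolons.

There is no surviving spouse, so the entire estate passes to Lakshmi's descendants per capita at each generation.
At generation 1 (Rajiv, Neelam, Yamini, Aarav, Deepa) there are 5 shares of (1)/5 = 1/5 each.
Living: Rajiv, Yamini, and Aarav — each takes 1/5.
Deceased: Neelam and Deepa. Their combined 2/5 is pooled and carried to generation 2.
At generation 2 (Tarun, Eshan, Manoj, Chetan) there are 4 shares of (2/5)/4 = 1/10 each.
Living: Tarun and Manoj — each takes 1/10.
Deceased: Eshan and Chetan. Their combined 1/5 is pooled and carried to generation 3.
At generation 3 (Sarita, Usha, Kavita, Ishita, Girish, Falguni) there are 6 shares of (1/5)/6 = 1/30 each.
Living: Sarita, Usha, Kavita, Ishita, Girish, and Falguni — each takes 1/30.

Aarav 1/5; Falguni 1/30; Girish 1/30; Ishita 1/30; Kavita 1/30; Manoj 1/10; Rajiv 1/5; Sarita 1/30; Tarun 1/10; Usha 1/30; Yamini 1/5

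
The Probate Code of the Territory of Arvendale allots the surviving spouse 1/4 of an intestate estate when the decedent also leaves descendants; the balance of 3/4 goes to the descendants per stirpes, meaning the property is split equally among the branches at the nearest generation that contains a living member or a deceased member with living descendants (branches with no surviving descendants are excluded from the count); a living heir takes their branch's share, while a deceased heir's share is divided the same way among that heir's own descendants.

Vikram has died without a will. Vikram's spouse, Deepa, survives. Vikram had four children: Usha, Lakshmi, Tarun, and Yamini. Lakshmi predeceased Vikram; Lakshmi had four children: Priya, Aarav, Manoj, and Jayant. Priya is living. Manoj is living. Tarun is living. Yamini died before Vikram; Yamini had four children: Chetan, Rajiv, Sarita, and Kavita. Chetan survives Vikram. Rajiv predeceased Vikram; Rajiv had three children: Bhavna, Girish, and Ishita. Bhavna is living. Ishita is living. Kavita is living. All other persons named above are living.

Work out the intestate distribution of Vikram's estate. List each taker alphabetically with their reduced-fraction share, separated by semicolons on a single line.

Deepa, as surviving spouse, takes 1/4.
The remaining 3/4 passes to Vikram's descendants per stirpes.
The 3/4 is divided into 4 equal shares of 3/16 among Usha, Lakshmi, Tarun, Yamini.
Usha is living and takes 3/16.
Lakshmi predeceased; the 3/16 allotted to Lakshmi's branch passes to Lakshmi's issue by representation.
The 3/16 is divided into 4 equal shares of 3/64 among Priya, Aarav, Manoj, Jayant.
Priya is living and takes 3/64.
Aarav is living and takes 3/64.
Manoj is living and takes 3/64.
Jayant is living and takes 3/64.
Tarun is living and takes 3/16.
Yamini predeceased; the 3/16 allotted to Yamini's branch passes to Yamini's issue by representation.
The 3/16 is divided into 4 equal shares of 3/64 among Chetan, Rajiv, Sarita, Kavita.
Chetan is living and takes 3/64.
Rajiv predeceased; the 3/64 allotted to Rajiv's branch passes to Rajiv's issue by representation.
The 3/64 is divided into 3 equal shares of 1/64 among Bhavna, Girish, Ishita.
Bhavna is living and takes 1/64.
Girish is living and takes 1/64.
Ishita is living and takes 1/64.
Sarita is living and takes 3/64.
Kavita is living and takes 3/64.

Aarav 3/64; Bhavna 1/64; Chetan 3/64; Deepa 1/4; Girish 1/64; Ishita 1/64; Jayant 3/64; Kavita 3/64; Manoj 3/64; Priya 3/64; Sarita 3/64; Tarun 3/16; Usha 3/16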